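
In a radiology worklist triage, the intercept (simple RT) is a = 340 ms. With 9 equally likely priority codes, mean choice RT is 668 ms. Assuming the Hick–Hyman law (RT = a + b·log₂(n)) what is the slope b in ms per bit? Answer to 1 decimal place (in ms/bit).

9 alternatives carry log₂ 9 = 3.1699 bits; the choice cost is 668 − 340 = 328 ms, so b = 328/3.1699 = 103.472 ms/bit.

103.5 ms/bit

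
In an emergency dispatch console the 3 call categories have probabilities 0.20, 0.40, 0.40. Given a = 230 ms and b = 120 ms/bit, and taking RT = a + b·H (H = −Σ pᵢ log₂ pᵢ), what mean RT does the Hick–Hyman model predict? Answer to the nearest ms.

Entropy contributions −pᵢ log₂ pᵢ: 0.4644, 0.5288, 0.5288; sum H = 1.5219 bits.
RT = a + bH = 230 + 120·1.5219 = 412.63 ms.

413 ms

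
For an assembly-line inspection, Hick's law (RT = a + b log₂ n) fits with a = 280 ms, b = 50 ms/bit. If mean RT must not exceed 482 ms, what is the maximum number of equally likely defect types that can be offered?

16

50·log₂ n ≤ 482 − 280 = 202, giving log₂ n ≤ 4.0400 and n ≤ 16.450. The largest whole number is 16.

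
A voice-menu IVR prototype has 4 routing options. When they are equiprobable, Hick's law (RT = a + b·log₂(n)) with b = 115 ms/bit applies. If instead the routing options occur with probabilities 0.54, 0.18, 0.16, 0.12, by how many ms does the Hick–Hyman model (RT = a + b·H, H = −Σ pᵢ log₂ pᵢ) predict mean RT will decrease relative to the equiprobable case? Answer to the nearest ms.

The RT saving is b·ΔH. Equiprobable H₀ = log₂(4) = 2.0000 bits; with the given probabilities H = 1.7154 bits.
b·(H₀ − H) = 115 × (2.0000 − 1.7154) = 32.72 ms.

33 ms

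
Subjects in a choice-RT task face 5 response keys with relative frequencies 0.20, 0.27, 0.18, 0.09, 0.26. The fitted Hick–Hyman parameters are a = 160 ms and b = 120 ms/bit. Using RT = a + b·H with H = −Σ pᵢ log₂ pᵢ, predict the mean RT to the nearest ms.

Entropy contributions −pᵢ log₂ pᵢ: 0.4644, 0.5100, 0.4453, 0.3127, 0.5053; sum H = 2.2377 bits.
RT = a + bH = 160 + 120·2.2377 = 428.52 ms.

429 ms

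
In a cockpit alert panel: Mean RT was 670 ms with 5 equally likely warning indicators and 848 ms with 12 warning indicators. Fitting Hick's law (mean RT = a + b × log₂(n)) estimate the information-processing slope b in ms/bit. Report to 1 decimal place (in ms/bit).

The slope on a log₂ axis is (848 − 670) / (3.5850 − 2.3219) = 140.930 ms/bit.

140.9 ms/bit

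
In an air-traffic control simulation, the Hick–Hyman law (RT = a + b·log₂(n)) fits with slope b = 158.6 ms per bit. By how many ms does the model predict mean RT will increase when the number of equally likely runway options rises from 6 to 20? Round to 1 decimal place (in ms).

275.5 ms

ΔRT = (a + b log₂ n₂) − (a + b log₂ n₁) = b·(log₂ n₂ − log₂ n₁).
log₂(20) − log₂(6) = 4.3219 − 2.5850 = 1.7370.
ΔRT = 158.6 × 1.7370 = 275.483 ms.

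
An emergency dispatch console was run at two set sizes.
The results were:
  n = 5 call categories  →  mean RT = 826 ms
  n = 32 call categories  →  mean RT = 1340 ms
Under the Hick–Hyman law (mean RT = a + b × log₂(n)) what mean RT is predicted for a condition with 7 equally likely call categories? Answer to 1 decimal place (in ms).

With log₂ n on the abscissa the relation is linear; from the two conditions:
  b = (1340 − 826) / (log₂ 32 − log₂ 5) = 514 / (5 − 2.3219) = 191.929 ms/bit
  a = 826 − 191.929 × 2.3219 = 380.354 ms
Then RT(7) = 380.354 + 191.929 × log₂ 7 = 380.354 + 191.929 × 2.8074 ≈ 919.168 ms.

919.2 ms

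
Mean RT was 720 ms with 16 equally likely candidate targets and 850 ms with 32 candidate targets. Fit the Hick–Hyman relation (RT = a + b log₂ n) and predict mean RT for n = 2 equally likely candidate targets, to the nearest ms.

330 ms

RT is linear in log₂ n, so two points fix the line:
  b = (850 − 720) / (log₂ 32 − log₂ 16) = 130 / (5 − 4) = 130 ms/bit
  a = 720 − 130 × 4 = 200 ms
Then RT(2) = 200 + 130 × log₂ 2 = 200 + 130 × 1 ≈ 330.000 ms.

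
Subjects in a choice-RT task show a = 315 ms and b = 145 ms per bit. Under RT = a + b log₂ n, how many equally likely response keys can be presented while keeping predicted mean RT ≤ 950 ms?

145·log₂ n ≤ 950 − 315 = 635, giving log₂ n ≤ 4.3793 and n ≤ 20.812. The largest whole number is 20.

20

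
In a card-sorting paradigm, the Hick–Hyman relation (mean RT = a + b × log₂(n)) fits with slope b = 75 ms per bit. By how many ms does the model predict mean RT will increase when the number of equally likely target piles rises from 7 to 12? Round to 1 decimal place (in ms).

58.3 ms

ΔRT = (a + b log₂ n₂) − (a + b log₂ n₁) = b·(log₂ n₂ − log₂ n₁).
log₂(12) − log₂(7) = 3.5850 − 2.8074 = 0.7776.
ΔRT = 75 × 0.7776 = 58.321 ms.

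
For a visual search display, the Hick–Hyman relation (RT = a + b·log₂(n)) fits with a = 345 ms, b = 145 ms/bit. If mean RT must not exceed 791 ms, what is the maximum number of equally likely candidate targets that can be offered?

8

Set 345 + 145·log₂ n ≤ 791 → log₂ n ≤ (791 − 345)/145 = 3.0759.
So n ≤ 2^3.0759 = 8.432; the largest integer n is 8.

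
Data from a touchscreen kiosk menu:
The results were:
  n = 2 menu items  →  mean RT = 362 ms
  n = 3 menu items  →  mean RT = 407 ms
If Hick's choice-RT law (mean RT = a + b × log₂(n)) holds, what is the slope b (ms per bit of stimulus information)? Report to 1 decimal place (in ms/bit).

76.9 ms/bit

Slope: b = (407 − 362) / (log₂ 3 − log₂ 2) = 45/0.5850 = 76.928 ms/bit.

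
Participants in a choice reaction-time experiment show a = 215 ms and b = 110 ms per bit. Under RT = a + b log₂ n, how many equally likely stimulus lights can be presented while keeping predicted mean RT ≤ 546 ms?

8

110·log₂ n ≤ 546 − 215 = 331, giving log₂ n ≤ 3.0091 and n ≤ 8.051. The largest whole number is 8.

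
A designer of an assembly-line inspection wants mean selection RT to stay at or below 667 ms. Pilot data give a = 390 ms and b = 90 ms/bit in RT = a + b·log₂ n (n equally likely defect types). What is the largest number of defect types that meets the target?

8

Information budget: (667 − 390)/90 = 3.0778 bits, so n ≤ 2^3.0778 = 8.443 → at most 8.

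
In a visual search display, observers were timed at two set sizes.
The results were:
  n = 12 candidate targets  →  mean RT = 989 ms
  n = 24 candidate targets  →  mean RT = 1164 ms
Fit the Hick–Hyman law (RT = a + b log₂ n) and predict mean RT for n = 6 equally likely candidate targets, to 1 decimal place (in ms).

814.0 ms

Solve the two-equation system in a and b:
  b = (1164 − 989) / (log₂ 24 − log₂ 12) = 175 / (4.5850 − 3.5850) = 175.000 ms/bit
  a = 989 − 175.000 × 3.5850 = 361.632 ms
Then RT(6) = 361.632 + 175.000 × log₂ 6 = 361.632 + 175.000 × 2.5850 ≈ 814.000 ms.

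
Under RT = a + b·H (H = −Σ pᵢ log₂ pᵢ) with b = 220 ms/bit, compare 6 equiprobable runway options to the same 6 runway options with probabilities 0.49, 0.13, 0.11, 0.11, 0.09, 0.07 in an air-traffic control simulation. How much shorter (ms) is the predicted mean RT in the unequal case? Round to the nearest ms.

Equiprobable entropy H₀ = log₂ 6 = 2.5850 bits.
Skewed entropy H = −Σ pᵢ log₂ pᵢ = 2.1687 bits.
ΔRT = b·(H₀ − H) = 220 × 0.4163 = 91.58 ms.

92 ms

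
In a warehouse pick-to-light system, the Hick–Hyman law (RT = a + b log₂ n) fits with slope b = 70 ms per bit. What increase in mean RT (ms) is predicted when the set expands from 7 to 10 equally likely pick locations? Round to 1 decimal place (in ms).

Only the slope matters, since a is common to both: ΔRT = b·log₂(n₂/n₁).
log₂(10) − log₂(7) = 3.3219 − 2.8074 = 0.5146.
ΔRT = 70 × 0.5146 = 36.020 ms.

36.0 ms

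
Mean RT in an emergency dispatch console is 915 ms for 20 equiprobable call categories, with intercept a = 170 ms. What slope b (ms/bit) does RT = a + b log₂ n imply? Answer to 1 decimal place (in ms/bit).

20 alternatives carry log₂ 20 = 4.3219 bits; the choice cost is 915 − 170 = 745 ms, so b = 745/4.3219 = 172.377 ms/bit.

172.4 ms/bit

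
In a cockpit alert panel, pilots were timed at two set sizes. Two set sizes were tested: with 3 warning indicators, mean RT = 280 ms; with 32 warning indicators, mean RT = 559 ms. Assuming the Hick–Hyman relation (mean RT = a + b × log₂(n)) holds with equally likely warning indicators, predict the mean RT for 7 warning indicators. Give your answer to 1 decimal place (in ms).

Fit slope and intercept:
  b = (559 − 280) / (log₂ 32 − log₂ 3) = 279 / (5 − 1.5850) = 81.697 ms/bit
  a = 280 − 81.697 × 1.5850 = 150.513 ms
Then RT(7) = 150.513 + 81.697 × log₂ 7 = 150.513 + 81.697 × 2.8074 ≈ 379.866 ms.

379.9 ms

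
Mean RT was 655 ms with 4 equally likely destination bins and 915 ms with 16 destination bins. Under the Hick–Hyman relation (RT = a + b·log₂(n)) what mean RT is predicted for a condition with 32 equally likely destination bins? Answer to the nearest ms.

With log₂ n on the abscissa the relation is linear; from the two conditions:
  b = (915 − 655) / (log₂ 16 − log₂ 4) = 260 / (4 − 2) = 130 ms/bit
  a = 655 − 130 × 2 = 395 ms
Then RT(32) = 395 + 130 × log₂ 32 = 395 + 130 × 5 ≈ 1045.000 ms.

1045 ms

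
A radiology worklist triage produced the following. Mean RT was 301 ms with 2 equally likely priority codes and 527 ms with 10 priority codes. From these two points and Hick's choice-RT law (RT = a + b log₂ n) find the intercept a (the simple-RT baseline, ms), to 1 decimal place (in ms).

The slope on a log₂ axis is (527 − 301) / (3.3219 − 1) = 97.333 ms/bit.
a = RT₁ − b·log₂ n₁ = 301 − 97.333 × 1 = 203.667 ms.

203.7 ms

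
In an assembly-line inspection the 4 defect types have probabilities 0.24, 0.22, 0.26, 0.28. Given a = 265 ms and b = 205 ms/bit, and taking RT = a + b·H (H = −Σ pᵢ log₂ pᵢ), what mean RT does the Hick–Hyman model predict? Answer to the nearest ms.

H = 0.24·log₂(1/0.24) + 0.22·log₂(1/0.22) + 0.26·log₂(1/0.26) + 0.28·log₂(1/0.28) = 1.9942 bits.
RT = 265 + 205 × 1.9942 = 673.81 ms.

674 ms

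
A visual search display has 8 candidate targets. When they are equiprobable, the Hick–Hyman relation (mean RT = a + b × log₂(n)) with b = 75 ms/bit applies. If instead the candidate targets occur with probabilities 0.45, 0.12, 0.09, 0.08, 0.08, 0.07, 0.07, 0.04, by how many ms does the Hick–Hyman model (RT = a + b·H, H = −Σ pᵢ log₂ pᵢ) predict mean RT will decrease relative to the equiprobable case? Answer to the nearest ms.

The RT saving is b·ΔH. Equiprobable H₀ = log₂(8) = 3.0000 bits; with the given probabilities H = 2.5040 bits.
b·(H₀ − H) = 75 × (3.0000 − 2.5040) = 37.20 ms.

37 ms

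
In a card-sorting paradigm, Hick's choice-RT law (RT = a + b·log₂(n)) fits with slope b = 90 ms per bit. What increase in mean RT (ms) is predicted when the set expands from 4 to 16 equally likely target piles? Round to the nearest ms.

180 ms

The intercept a cancels: ΔRT = b·(log₂ n₂ − log₂ n₁) = b·log₂(n₂/n₁).
log₂(16) − log₂(4) = log₂(16/4) = log₂(4) = 2.
ΔRT = 90 × 2.0000 = 180.000 ms.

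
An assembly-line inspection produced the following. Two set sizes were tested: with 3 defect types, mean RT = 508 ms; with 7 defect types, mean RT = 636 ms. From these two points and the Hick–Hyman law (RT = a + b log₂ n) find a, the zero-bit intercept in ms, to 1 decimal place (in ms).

The slope on a log₂ axis is (636 − 508) / (2.8074 − 1.5850) = 104.713 ms/bit.
Intercept: a = 508 − 104.713·log₂(3) = 342.034 ms.

342.0 ms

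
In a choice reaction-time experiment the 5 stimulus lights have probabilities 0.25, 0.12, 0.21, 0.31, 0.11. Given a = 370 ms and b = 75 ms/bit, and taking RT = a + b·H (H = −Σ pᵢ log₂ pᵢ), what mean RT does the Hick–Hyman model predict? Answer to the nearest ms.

536 ms

H = 0.25·log₂(1/0.25) + 0.12·log₂(1/0.12) + 0.21·log₂(1/0.21) + 0.31·log₂(1/0.31) + 0.11·log₂(1/0.11) = 2.2140 bits.
RT = 370 + 75 × 2.2140 = 536.05 ms.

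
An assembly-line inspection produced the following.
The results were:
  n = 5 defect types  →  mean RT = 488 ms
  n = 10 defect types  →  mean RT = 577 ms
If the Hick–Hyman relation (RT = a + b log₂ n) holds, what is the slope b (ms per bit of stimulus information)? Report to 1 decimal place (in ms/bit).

Slope: b = (577 − 488) / (log₂ 10 − log₂ 5) = 89/1.0000 = 89.000 ms/bit.

89.0 ms/bit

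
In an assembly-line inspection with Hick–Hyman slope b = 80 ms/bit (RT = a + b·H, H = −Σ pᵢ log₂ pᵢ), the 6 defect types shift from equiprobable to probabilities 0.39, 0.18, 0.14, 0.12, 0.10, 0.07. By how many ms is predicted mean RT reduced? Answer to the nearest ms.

The RT saving is b·ΔH. Equiprobable H₀ = log₂(6) = 2.5850 bits; with the given probabilities H = 2.3400 bits.
b·(H₀ − H) = 80 × (2.5850 − 2.3400) = 19.59 ms.

20 ms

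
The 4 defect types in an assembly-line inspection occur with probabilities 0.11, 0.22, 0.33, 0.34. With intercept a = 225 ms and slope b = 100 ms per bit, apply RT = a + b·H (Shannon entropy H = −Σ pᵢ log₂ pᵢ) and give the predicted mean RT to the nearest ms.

414 ms

H = 0.11·log₂(1/0.11) + 0.22·log₂(1/0.22) + 0.33·log₂(1/0.33) + 0.34·log₂(1/0.34) = 1.8879 bits.
RT = 225 + 100 × 1.8879 = 413.79 ms.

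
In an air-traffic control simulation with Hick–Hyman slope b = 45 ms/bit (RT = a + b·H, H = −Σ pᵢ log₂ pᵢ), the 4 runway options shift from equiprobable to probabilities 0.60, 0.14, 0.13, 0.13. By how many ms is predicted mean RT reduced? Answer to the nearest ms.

18 ms

Equiprobable entropy H₀ = log₂ 4 = 2.0000 bits.
Skewed entropy H = −Σ pᵢ log₂ pᵢ = 1.6046 bits.
ΔRT = b·(H₀ − H) = 45 × 0.3954 = 17.79 ms.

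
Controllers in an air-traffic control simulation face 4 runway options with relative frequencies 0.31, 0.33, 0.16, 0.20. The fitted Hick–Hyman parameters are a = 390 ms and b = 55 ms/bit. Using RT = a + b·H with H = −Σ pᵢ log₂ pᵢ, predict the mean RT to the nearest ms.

497 ms

H = 0.31·log₂(1/0.31) + 0.33·log₂(1/0.33) + 0.16·log₂(1/0.16) + 0.20·log₂(1/0.20) = 1.9390 bits.
RT = 390 + 55 × 1.9390 = 496.65 ms.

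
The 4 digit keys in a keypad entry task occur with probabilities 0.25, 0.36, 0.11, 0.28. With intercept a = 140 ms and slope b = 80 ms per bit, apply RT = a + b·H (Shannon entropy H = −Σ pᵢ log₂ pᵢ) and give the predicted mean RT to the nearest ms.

292 ms

H = 0.25·log₂(1/0.25) + 0.36·log₂(1/0.36) + 0.11·log₂(1/0.11) + 0.28·log₂(1/0.28) = 1.8951 bits.
RT = 140 + 80 × 1.8951 = 291.61 ms.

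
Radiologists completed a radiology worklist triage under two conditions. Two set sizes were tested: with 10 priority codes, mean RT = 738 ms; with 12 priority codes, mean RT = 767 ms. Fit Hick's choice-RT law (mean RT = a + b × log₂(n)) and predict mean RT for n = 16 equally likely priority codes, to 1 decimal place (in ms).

Solve the two-equation system in a and b:
  b = (767 − 738) / (log₂ 12 − log₂ 10) = 29 / (3.5850 − 3.3219) = 110.252 ms/bit
  a = 738 − 110.252 × 3.3219 = 371.752 ms
Then RT(16) = 371.752 + 110.252 × log₂ 16 = 371.752 + 110.252 × 4 ≈ 812.759 ms.

812.8 ms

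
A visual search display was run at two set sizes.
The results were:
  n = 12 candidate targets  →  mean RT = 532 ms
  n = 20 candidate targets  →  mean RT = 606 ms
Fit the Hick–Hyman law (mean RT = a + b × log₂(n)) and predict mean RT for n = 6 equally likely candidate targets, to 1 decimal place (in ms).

431.6 ms

With log₂ n on the abscissa the relation is linear; from the two conditions:
  b = (606 − 532) / (log₂ 20 − log₂ 12) = 74 / (4.3219 − 3.5850) = 100.412 ms/bit
  a = 532 − 100.412 × 3.5850 = 172.028 ms
Then RT(6) = 172.028 + 100.412 × log₂ 6 = 172.028 + 100.412 × 2.5850 ≈ 431.588 ms.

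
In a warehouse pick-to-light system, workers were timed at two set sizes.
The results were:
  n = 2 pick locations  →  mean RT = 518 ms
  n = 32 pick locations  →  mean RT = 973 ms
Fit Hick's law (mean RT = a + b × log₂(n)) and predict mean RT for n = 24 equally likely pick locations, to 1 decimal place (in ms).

RT is linear in log₂ n, so two points fix the line:
  b = (973 − 518) / (log₂ 32 − log₂ 2) = 455 / (5 − 1) = 113.750 ms/bit
  a = 518 − 113.750 × 1 = 404.250 ms
Then RT(24) = 404.250 + 113.750 × log₂ 24 = 404.250 + 113.750 × 4.5850 ≈ 925.789 ms.

925.8 ms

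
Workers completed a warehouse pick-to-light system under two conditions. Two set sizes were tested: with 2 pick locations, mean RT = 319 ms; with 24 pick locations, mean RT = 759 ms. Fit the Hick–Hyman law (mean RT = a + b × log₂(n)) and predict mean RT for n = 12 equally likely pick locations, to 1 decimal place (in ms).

636.3 ms

Fit slope and intercept:
  b = (759 − 319) / (log₂ 24 − log₂ 2) = 440 / (4.5850 − 1) = 122.735 ms/bit
  a = 319 − 122.735 × 1 = 196.265 ms
Then RT(12) = 196.265 + 122.735 × log₂ 12 = 196.265 + 122.735 × 3.5850 ≈ 636.265 ms.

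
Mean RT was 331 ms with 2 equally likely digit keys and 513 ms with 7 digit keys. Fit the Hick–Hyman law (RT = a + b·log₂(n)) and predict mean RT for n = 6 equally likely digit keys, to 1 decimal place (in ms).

Fit slope and intercept:
  b = (513 − 331) / (log₂ 7 − log₂ 2) = 182 / (2.8074 − 1) = 100.700 ms/bit
  a = 331 − 100.700 × 1 = 230.300 ms
Then RT(6) = 230.300 + 100.700 × log₂ 6 = 230.300 + 100.700 × 2.5850 ≈ 490.605 ms.

490.6 ms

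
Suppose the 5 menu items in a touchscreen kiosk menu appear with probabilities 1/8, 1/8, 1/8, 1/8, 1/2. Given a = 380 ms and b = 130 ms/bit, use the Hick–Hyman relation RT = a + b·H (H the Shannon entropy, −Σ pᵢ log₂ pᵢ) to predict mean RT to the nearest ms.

640 ms

H = −Σ pᵢ log₂ pᵢ = 0.125·3 + 0.125·3 + 0.125·3 + 0.125·3 + 0.5·1 = 2.000 bits.
RT = 380 + 130 × 2.000 = 640.00 ms.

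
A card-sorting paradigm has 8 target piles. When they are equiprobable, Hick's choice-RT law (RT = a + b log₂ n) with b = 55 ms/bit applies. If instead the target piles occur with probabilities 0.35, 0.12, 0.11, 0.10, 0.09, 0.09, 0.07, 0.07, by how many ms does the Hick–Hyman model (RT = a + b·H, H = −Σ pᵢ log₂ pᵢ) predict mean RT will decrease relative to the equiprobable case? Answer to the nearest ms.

14 ms

Equiprobable entropy H₀ = log₂ 8 = 3.0000 bits.
Skewed entropy H = −Σ pᵢ log₂ pᵢ = 2.7421 bits.
ΔRT = b·(H₀ − H) = 55 × 0.2579 = 14.19 ms.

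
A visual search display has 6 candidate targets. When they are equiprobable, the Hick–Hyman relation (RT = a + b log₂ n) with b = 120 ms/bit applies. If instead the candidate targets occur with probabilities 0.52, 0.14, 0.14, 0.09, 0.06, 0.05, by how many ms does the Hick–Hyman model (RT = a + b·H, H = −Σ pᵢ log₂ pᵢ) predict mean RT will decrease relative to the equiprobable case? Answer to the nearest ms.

63 ms

The RT saving is b·ΔH. Equiprobable H₀ = log₂(6) = 2.5850 bits; with the given probabilities H = 2.0571 bits.
b·(H₀ − H) = 120 × (2.5850 − 2.0571) = 63.35 ms.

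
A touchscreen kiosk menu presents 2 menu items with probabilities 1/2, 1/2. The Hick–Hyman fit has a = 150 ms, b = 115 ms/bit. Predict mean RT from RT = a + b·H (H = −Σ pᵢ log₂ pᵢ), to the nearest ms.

H = −Σ pᵢ log₂ pᵢ = 0.5·1 + 0.5·1 = 1.000 bits.
RT = 150 + 115 × 1.000 = 265.00 ms.

265 ms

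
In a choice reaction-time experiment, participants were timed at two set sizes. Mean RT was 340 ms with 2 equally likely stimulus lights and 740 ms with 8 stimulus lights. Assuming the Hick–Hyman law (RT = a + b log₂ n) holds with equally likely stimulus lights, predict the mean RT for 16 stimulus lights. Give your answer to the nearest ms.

RT is linear in log₂ n, so two points fix the line:
  b = (740 − 340) / (log₂ 8 − log₂ 2) = 400 / (3 − 1) = 200 ms/bit
  a = 340 − 200 × 1 = 140 ms
Then RT(16) = 140 + 200 × log₂ 16 = 140 + 200 × 4 ≈ 940.000 ms.

940 ms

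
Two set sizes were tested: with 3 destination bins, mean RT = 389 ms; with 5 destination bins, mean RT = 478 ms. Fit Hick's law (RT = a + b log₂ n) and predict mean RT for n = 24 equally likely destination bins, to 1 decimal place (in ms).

Fit slope and intercept:
  b = (478 − 389) / (log₂ 5 − log₂ 3) = 89 / (2.3219 − 1.5850) = 120.765 ms/bit
  a = 389 − 120.765 × 1.5850 = 197.591 ms
Then RT(24) = 197.591 + 120.765 × log₂ 24 = 197.591 + 120.765 × 4.5850 ≈ 751.296 ms.

751.3 ms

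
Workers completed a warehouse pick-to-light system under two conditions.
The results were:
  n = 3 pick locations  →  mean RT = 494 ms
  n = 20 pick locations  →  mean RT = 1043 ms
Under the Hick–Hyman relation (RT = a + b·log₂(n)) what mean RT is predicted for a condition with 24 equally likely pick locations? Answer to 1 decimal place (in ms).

Fit slope and intercept:
  b = (1043 − 494) / (log₂ 20 − log₂ 3) = 549 / (4.3219 − 1.5850) = 200.587 ms/bit
  a = 494 − 200.587 × 1.5850 = 176.077 ms
Then RT(24) = 176.077 + 200.587 × log₂ 24 = 176.077 + 200.587 × 4.5850 ≈ 1095.761 ms.

1095.8 ms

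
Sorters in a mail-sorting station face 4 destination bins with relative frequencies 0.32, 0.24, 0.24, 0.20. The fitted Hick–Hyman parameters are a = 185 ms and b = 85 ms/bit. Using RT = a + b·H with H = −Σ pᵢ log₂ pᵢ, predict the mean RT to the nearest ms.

Entropy contributions −pᵢ log₂ pᵢ: 0.5260, 0.4941, 0.4941, 0.4644; sum H = 1.9787 bits.
RT = a + bH = 185 + 85·1.9787 = 353.19 ms.

353 ms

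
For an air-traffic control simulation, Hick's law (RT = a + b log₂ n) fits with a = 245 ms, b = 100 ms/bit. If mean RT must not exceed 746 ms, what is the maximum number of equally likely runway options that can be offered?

32

Information budget: (746 − 245)/100 = 5.0100 bits, so n ≤ 2^5.0100 = 32.223 → at most 32.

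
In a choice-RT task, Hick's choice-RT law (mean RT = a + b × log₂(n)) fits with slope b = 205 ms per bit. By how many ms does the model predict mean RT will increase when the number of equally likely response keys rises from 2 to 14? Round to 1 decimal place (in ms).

575.5 ms

Only the slope matters, since a is common to both: ΔRT = b·log₂(n₂/n₁).
log₂(14) − log₂(2) = 3.8074 − 1 = 2.8074.
ΔRT = 205 × 2.8074 = 575.508 ms.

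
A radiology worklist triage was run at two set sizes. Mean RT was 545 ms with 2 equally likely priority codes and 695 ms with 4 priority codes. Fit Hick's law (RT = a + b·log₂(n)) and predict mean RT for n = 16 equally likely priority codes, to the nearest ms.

995 ms

With log₂ n on the abscissa the relation is linear; from the two conditions:
  b = (695 − 545) / (log₂ 4 − log₂ 2) = 150 / (2 − 1) = 150 ms/bit
  a = 545 − 150 × 1 = 395 ms
Then RT(16) = 395 + 150 × log₂ 16 = 395 + 150 × 4 ≈ 995.000 ms.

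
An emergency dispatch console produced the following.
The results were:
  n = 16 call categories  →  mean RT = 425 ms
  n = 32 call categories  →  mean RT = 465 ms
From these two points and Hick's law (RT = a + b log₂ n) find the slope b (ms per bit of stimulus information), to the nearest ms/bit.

40 ms/bit

b = (RT₂ − RT₁)/(log₂ n₂ − log₂ n₁) = (465 − 425)/(5 − 4) = 40 ms/bit.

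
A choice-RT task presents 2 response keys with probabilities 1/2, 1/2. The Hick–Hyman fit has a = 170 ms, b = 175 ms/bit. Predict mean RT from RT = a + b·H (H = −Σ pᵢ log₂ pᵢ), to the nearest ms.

345 ms

Each term −pᵢ log₂ pᵢ: 0.5·1 + 0.5·1; summed, H = 1.000 bits.
Mean RT = a + bH = 170 + 175·1.000 = 345.00 ms.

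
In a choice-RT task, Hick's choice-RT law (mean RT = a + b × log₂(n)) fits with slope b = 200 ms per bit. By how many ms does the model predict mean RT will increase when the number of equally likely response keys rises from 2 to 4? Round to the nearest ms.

The intercept a cancels: ΔRT = b·(log₂ n₂ − log₂ n₁) = b·log₂(n₂/n₁).
log₂(4) − log₂(2) = log₂(4/2) = log₂(2) = 1.
ΔRT = 200 × 1.0000 = 200.000 ms.

200 ms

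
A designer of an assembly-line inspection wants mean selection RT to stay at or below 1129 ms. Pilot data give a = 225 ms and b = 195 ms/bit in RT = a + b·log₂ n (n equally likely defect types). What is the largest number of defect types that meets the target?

24

Information budget: (1129 − 225)/195 = 4.6359 bits, so n ≤ 2^4.6359 = 24.862 → at most 24.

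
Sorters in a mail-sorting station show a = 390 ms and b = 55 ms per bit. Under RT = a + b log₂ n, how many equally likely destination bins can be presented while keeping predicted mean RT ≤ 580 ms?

Set 390 + 55·log₂ n ≤ 580 → log₂ n ≤ (580 − 390)/55 = 3.4545.
So n ≤ 2^3.4545 = 10.963; the largest integer n is 10.

10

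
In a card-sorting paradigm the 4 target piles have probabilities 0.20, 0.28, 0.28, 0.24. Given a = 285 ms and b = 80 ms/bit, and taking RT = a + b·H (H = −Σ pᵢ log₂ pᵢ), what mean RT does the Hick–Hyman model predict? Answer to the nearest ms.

444 ms

H = 0.20·log₂(1/0.20) + 0.28·log₂(1/0.28) + 0.28·log₂(1/0.28) + 0.24·log₂(1/0.24) = 1.9870 bits.
RT = 285 + 80 × 1.9870 = 443.96 ms.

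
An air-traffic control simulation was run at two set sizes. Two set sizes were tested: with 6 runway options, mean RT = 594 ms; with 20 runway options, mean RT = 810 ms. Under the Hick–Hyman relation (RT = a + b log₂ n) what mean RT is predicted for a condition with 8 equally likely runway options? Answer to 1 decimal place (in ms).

645.6 ms

Fit slope and intercept:
  b = (810 − 594) / (log₂ 20 − log₂ 6) = 216 / (4.3219 − 2.5850) = 124.355 ms/bit
  a = 594 − 124.355 × 2.5850 = 272.548 ms
Then RT(8) = 272.548 + 124.355 × log₂ 8 = 272.548 + 124.355 × 3 ≈ 645.612 ms.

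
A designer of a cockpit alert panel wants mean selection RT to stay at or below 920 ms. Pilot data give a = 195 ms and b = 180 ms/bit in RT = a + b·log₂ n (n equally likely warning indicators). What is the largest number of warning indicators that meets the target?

16

Information budget: (920 − 195)/180 = 4.0278 bits, so n ≤ 2^4.0278 = 16.311 → at most 16.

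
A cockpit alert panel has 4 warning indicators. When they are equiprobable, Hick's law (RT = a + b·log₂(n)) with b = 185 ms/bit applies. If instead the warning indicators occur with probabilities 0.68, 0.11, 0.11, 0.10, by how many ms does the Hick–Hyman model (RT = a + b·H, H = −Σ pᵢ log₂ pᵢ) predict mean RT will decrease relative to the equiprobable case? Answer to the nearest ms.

Equiprobable entropy H₀ = log₂ 4 = 2.0000 bits.
Skewed entropy H = −Σ pᵢ log₂ pᵢ = 1.4111 bits.
ΔRT = b·(H₀ − H) = 185 × 0.5889 = 108.94 ms.

109 ms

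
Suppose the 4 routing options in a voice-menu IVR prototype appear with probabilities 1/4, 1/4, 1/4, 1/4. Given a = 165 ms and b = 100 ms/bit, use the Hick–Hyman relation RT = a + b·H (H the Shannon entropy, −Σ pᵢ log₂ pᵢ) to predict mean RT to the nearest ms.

365 ms

Each term −pᵢ log₂ pᵢ: 0.25·2 + 0.25·2 + 0.25·2 + 0.25·2; summed, H = 2.000 bits.
Mean RT = a + bH = 165 + 100·2.000 = 365.00 ms.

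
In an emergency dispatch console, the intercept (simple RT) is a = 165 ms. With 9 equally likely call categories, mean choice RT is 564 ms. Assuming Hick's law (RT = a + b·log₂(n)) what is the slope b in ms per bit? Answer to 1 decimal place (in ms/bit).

b = (564 − 165) / log₂(9) = 399 / 3.1699 = 125.870 ms/bit.

125.9 ms/bit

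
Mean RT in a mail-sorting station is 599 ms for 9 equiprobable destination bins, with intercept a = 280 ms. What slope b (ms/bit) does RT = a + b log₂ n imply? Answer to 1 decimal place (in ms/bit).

b = (599 − 280) / log₂(9) = 319 / 3.1699 = 100.633 ms/bit.

100.6 ms/bit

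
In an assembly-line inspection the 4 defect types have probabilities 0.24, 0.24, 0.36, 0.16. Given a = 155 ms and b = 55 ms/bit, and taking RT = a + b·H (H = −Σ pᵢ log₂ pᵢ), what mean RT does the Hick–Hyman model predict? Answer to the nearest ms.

Entropy contributions −pᵢ log₂ pᵢ: 0.4941, 0.4941, 0.5306, 0.4230; sum H = 1.9419 bits.
RT = a + bH = 155 + 55·1.9419 = 261.80 ms.

262 ms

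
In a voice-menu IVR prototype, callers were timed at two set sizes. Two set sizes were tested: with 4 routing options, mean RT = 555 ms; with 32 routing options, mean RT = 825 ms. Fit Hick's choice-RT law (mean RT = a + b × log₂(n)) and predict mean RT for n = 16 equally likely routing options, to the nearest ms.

RT is linear in log₂ n, so two points fix the line:
  b = (825 − 555) / (log₂ 32 − log₂ 4) = 270 / (5 − 2) = 90 ms/bit
  a = 555 − 90 × 2 = 375 ms
Then RT(16) = 375 + 90 × log₂ 16 = 375 + 90 × 4 ≈ 735.000 ms.

735 ms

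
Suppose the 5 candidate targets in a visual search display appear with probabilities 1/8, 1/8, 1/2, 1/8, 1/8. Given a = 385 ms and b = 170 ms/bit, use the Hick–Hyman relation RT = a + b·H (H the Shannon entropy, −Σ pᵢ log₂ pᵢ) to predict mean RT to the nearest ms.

725 ms

H = −Σ pᵢ log₂ pᵢ = 0.125·3 + 0.125·3 + 0.5·1 + 0.125·3 + 0.125·3 = 2.000 bits.
RT = 385 + 170 × 2.000 = 725.00 ms.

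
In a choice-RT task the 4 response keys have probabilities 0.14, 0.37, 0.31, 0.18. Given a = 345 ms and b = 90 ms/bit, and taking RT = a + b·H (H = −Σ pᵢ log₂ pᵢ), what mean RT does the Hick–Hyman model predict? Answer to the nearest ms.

Entropy contributions −pᵢ log₂ pᵢ: 0.3971, 0.5307, 0.5238, 0.4453; sum H = 1.8969 bits.
RT = a + bH = 345 + 90·1.8969 = 515.72 ms.

516 ms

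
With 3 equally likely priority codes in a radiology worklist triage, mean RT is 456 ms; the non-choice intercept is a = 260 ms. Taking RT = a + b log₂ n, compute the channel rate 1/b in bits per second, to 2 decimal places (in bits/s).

8.09 bits/s

b = (456 − 260)/log₂ 3 = 196/1.5850 = 123.662 ms per bit = 0.12366 s/bit; the reciprocal is 8.087 bits/s.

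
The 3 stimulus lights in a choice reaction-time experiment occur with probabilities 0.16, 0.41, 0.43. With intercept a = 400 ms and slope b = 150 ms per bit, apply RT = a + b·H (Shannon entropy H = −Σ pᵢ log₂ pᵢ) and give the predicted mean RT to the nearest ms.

Entropy contributions −pᵢ log₂ pᵢ: 0.4230, 0.5274, 0.5236; sum H = 1.4740 bits.
RT = a + bH = 400 + 150·1.4740 = 621.09 ms.

621 ms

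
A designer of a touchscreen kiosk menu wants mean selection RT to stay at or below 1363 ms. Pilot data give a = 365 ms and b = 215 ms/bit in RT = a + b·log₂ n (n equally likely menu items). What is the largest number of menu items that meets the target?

215·log₂ n ≤ 1363 − 365 = 998, giving log₂ n ≤ 4.6419 and n ≤ 24.965. The largest whole number is 24.

24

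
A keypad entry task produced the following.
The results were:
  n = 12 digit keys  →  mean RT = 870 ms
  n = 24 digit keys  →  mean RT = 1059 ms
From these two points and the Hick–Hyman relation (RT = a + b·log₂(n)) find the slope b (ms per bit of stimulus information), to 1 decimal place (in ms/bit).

The slope on a log₂ axis is (1059 − 870) / (4.5850 − 3.5850) = 189.000 ms/bit.

189.0 ms/bit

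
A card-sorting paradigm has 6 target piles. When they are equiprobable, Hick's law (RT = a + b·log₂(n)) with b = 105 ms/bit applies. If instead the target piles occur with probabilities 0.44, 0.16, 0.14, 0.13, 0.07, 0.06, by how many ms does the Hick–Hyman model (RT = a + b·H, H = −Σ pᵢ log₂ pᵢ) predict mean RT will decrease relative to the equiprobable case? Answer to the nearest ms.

The RT saving is b·ΔH. Equiprobable H₀ = log₂(6) = 2.5850 bits; with the given probabilities H = 2.2360 bits.
b·(H₀ − H) = 105 × (2.5850 − 2.2360) = 36.64 ms.

37 ms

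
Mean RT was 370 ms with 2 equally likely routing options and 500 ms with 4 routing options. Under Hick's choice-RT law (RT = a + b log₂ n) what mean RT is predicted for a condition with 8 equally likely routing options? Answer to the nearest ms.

Fit slope and intercept:
  b = (500 − 370) / (log₂ 4 − log₂ 2) = 130 / (2 − 1) = 130 ms/bit
  a = 370 − 130 × 1 = 240 ms
Then RT(8) = 240 + 130 × log₂ 8 = 240 + 130 × 3 ≈ 630.000 ms.

630 ms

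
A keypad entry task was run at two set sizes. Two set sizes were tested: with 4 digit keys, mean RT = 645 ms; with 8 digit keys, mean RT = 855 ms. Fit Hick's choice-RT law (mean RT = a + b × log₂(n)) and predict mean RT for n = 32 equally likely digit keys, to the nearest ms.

1275 ms

RT is linear in log₂ n, so two points fix the line:
  b = (855 − 645) / (log₂ 8 − log₂ 4) = 210 / (3 − 2) = 210 ms/bit
  a = 645 − 210 × 2 = 225 ms
Then RT(32) = 225 + 210 × log₂ 32 = 225 + 210 × 5 ≈ 1275.000 ms.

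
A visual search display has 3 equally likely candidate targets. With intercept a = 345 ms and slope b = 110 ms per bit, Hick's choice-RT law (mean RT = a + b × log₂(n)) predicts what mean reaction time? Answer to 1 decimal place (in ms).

log₂(3) = 1.5850 bits, so RT = 345 + 110 × 1.5850 ≈ 519.346 ms.

519.3 ms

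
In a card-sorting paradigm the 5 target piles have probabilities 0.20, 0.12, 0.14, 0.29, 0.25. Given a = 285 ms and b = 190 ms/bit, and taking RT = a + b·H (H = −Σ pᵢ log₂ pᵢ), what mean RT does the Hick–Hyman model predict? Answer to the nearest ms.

Entropy contributions −pᵢ log₂ pᵢ: 0.4644, 0.3671, 0.3971, 0.5179, 0.5000; sum H = 2.2465 bits.
RT = a + bH = 285 + 190·2.2465 = 711.83 ms.

712 ms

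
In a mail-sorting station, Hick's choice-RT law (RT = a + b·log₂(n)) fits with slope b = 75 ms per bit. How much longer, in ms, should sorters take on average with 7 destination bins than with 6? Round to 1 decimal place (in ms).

16.7 ms

The intercept a cancels: ΔRT = b·(log₂ n₂ − log₂ n₁) = b·log₂(n₂/n₁).
log₂(7) − log₂(6) = 2.8074 − 2.5850 = 0.2224.
ΔRT = 75 × 0.2224 = 16.679 ms.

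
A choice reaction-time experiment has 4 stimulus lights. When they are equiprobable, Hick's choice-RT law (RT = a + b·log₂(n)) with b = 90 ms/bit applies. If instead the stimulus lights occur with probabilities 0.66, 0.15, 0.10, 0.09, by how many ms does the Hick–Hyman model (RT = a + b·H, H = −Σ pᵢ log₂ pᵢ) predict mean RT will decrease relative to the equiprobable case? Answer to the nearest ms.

49 ms

The RT saving is b·ΔH. Equiprobable H₀ = log₂(4) = 2.0000 bits; with the given probabilities H = 1.4510 bits.
b·(H₀ − H) = 90 × (2.0000 − 1.4510) = 49.41 ms.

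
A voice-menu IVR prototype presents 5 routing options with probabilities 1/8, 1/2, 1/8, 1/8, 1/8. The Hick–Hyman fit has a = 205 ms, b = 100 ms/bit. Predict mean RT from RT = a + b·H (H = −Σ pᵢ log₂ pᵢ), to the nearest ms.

405 ms

Each term −pᵢ log₂ pᵢ: 0.125·3 + 0.5·1 + 0.125·3 + 0.125·3 + 0.125·3; summed, H = 2.000 bits.
Mean RT = a + bH = 205 + 100·2.000 = 405.00 ms.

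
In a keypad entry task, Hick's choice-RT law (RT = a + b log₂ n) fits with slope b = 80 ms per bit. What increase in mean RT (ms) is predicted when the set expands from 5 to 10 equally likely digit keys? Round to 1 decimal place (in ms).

ΔRT = (a + b log₂ n₂) − (a + b log₂ n₁) = b·(log₂ n₂ − log₂ n₁).
log₂(10) − log₂(5) = log₂(10/5) = log₂(2) = 1.
ΔRT = 80 × 1.0000 = 80.000 ms.

80.0 ms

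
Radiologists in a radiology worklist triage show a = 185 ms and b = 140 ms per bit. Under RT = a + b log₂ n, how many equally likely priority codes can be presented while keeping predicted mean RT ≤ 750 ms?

16

Set 185 + 140·log₂ n ≤ 750 → log₂ n ≤ (750 − 185)/140 = 4.0357.
So n ≤ 2^4.0357 = 16.401; the largest integer n is 16.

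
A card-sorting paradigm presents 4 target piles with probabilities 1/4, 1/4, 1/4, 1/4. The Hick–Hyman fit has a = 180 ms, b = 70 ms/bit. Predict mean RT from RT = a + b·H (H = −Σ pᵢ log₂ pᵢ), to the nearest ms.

Each term −pᵢ log₂ pᵢ: 0.25·2 + 0.25·2 + 0.25·2 + 0.25·2; summed, H = 2.000 bits.
Mean RT = a + bH = 180 + 70·2.000 = 320.00 ms.

320 ms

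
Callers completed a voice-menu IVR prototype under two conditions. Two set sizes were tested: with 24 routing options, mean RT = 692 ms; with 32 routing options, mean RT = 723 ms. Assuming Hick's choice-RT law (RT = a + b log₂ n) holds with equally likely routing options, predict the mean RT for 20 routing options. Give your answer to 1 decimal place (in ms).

672.4 ms

Fit slope and intercept:
  b = (723 − 692) / (log₂ 32 − log₂ 24) = 31 / (5 − 4.5850) = 74.692 ms/bit
  a = 692 − 74.692 × 4.5850 = 349.540 ms
Then RT(20) = 349.540 + 74.692 × log₂ 20 = 349.540 + 74.692 × 4.3219 ≈ 672.353 ms.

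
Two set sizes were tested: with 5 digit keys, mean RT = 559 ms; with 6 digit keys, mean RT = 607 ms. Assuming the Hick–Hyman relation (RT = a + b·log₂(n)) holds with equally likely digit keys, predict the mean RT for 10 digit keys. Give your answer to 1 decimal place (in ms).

Solve the two-equation system in a and b:
  b = (607 − 559) / (log₂ 6 − log₂ 5) = 48 / (2.5850 − 2.3219) = 182.486 ms/bit
  a = 559 − 182.486 × 2.3219 = 135.281 ms
Then RT(10) = 135.281 + 182.486 × log₂ 10 = 135.281 + 182.486 × 3.3219 ≈ 741.486 ms.

741.5 ms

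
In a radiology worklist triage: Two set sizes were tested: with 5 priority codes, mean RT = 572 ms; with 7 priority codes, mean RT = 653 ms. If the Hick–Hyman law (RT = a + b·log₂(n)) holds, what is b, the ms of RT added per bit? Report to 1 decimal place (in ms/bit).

166.9 ms/bit

Slope: b = (653 − 572) / (log₂ 7 − log₂ 5) = 81/0.4854 = 166.863 ms/bit.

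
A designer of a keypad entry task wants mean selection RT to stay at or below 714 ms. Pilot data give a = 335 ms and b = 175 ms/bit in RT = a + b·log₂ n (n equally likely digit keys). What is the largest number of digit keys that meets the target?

175·log₂ n ≤ 714 − 335 = 379, giving log₂ n ≤ 2.1657 and n ≤ 4.487. The largest whole number is 4.

4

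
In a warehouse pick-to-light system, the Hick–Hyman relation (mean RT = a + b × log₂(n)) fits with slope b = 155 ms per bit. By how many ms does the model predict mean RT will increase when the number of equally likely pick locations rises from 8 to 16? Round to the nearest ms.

155 ms

Only the slope matters, since a is common to both: ΔRT = b·log₂(n₂/n₁).
log₂(16) − log₂(8) = log₂(16/8) = log₂(2) = 1.
ΔRT = 155 × 1.0000 = 155.000 ms.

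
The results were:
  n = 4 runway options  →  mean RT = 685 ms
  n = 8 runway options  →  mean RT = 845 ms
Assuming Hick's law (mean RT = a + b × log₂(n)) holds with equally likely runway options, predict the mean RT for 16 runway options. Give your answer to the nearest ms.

Fit slope and intercept:
  b = (845 − 685) / (log₂ 8 − log₂ 4) = 160 / (3 − 2) = 160 ms/bit
  a = 685 − 160 × 2 = 365 ms
Then RT(16) = 365 + 160 × log₂ 16 = 365 + 160 × 4 ≈ 1005.000 ms.

1005 ms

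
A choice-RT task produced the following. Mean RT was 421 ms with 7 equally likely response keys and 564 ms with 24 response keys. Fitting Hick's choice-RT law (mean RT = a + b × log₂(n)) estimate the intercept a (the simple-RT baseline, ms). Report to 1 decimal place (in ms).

b = (RT₂ − RT₁)/(log₂ n₂ − log₂ n₁) = (564 − 421)/(4.5850 − 2.8074) = 80.445 ms/bit.
Intercept: a = 421 − 80.445·log₂(7) = 195.162 ms.

195.2 ms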